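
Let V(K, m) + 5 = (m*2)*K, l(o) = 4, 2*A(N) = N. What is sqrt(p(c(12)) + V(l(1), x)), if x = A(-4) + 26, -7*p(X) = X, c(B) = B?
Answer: sqrt(9079)/7 ≈ 13.612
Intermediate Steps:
A(N) = N/2
p(X) = -X/7
x = 24 (x = (1/2)*(-4) + 26 = -2 + 26 = 24)
V(K, m) = -5 + 2*K*m (V(K, m) = -5 + (m*2)*K = -5 + (2*m)*K = -5 + 2*K*m)
sqrt(p(c(12)) + V(l(1), x)) = sqrt(-1/7*12 + (-5 + 2*4*24)) = sqrt(-12/7 + (-5 + 192)) = sqrt(-12/7 + 187) = sqrt(1297/7) = sqrt(9079)/7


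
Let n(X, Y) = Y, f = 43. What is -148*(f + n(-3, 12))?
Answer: -8140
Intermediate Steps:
-148*(f + n(-3, 12)) = -148*(43 + 12) = -148*55 = -8140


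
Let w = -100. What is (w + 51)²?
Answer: 2401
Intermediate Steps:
(w + 51)² = (-100 + 51)² = (-49)² = 2401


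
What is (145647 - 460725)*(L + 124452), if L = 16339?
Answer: -44360146698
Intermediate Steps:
(145647 - 460725)*(L + 124452) = (145647 - 460725)*(16339 + 124452) = -315078*140791 = -44360146698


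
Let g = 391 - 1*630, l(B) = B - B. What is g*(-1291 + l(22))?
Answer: 308549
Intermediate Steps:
l(B) = 0
g = -239 (g = 391 - 630 = -239)
g*(-1291 + l(22)) = -239*(-1291 + 0) = -239*(-1291) = 308549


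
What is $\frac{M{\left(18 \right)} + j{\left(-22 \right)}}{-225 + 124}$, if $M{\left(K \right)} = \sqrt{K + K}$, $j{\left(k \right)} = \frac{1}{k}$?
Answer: $- \frac{131}{2222} \approx -0.058956$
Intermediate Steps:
$M{\left(K \right)} = \sqrt{2} \sqrt{K}$ ($M{\left(K \right)} = \sqrt{2 K} = \sqrt{2} \sqrt{K}$)
$\frac{M{\left(18 \right)} + j{\left(-22 \right)}}{-225 + 124} = \frac{\sqrt{2} \sqrt{18} + \frac{1}{-22}}{-225 + 124} = \frac{\sqrt{2} \cdot 3 \sqrt{2} - \frac{1}{22}}{-101} = \left(6 - \frac{1}{22}\right) \left(- \frac{1}{101}\right) = \frac{131}{22} \left(- \frac{1}{101}\right) = - \frac{131}{2222}$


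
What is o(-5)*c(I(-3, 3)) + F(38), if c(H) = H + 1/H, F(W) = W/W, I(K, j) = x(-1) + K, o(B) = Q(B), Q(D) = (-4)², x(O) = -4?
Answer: -793/7 ≈ -113.29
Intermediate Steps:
Q(D) = 16
o(B) = 16
I(K, j) = -4 + K
F(W) = 1
c(H) = H + 1/H
o(-5)*c(I(-3, 3)) + F(38) = 16*((-4 - 3) + 1/(-4 - 3)) + 1 = 16*(-7 + 1/(-7)) + 1 = 16*(-7 - ⅐) + 1 = 16*(-50/7) + 1 = -800/7 + 1 = -793/7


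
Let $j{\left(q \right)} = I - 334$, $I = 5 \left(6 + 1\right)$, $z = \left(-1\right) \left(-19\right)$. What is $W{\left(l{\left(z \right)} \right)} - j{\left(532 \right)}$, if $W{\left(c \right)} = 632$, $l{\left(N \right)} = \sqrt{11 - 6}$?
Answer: $931$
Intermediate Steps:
$z = 19$
$l{\left(N \right)} = \sqrt{5}$
$I = 35$ ($I = 5 \cdot 7 = 35$)
$j{\left(q \right)} = -299$ ($j{\left(q \right)} = 35 - 334 = -299$)
$W{\left(l{\left(z \right)} \right)} - j{\left(532 \right)} = 632 - -299 = 632 + 299 = 931$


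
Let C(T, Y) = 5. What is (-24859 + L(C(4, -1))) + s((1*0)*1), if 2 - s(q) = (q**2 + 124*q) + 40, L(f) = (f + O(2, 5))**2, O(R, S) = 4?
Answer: -24816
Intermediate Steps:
L(f) = (4 + f)**2 (L(f) = (f + 4)**2 = (4 + f)**2)
s(q) = -38 - q**2 - 124*q (s(q) = 2 - ((q**2 + 124*q) + 40) = 2 - (40 + q**2 + 124*q) = 2 + (-40 - q**2 - 124*q) = -38 - q**2 - 124*q)
(-24859 + L(C(4, -1))) + s((1*0)*1) = (-24859 + (4 + 5)**2) + (-38 - ((1*0)*1)**2 - 124*1*0) = (-24859 + 9**2) + (-38 - (0*1)**2 - 0) = (-24859 + 81) + (-38 - 1*0**2 - 124*0) = -24778 + (-38 - 1*0 + 0) = -24778 + (-38 + 0 + 0) = -24778 - 38 = -24816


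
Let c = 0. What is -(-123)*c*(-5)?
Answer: 0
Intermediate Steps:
-(-123)*c*(-5) = -(-123)*0*(-5) = -41*0*(-5) = 0*(-5) = 0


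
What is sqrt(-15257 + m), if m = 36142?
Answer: sqrt(20885) ≈ 144.52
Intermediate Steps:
sqrt(-15257 + m) = sqrt(-15257 + 36142) = sqrt(20885)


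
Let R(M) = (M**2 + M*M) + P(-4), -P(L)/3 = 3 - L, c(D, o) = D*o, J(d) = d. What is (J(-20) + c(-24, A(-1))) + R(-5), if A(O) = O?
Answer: 33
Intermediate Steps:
P(L) = -9 + 3*L (P(L) = -3*(3 - L) = -9 + 3*L)
R(M) = -21 + 2*M**2 (R(M) = (M**2 + M*M) + (-9 + 3*(-4)) = (M**2 + M**2) + (-9 - 12) = 2*M**2 - 21 = -21 + 2*M**2)
(J(-20) + c(-24, A(-1))) + R(-5) = (-20 - 24*(-1)) + (-21 + 2*(-5)**2) = (-20 + 24) + (-21 + 2*25) = 4 + (-21 + 50) = 4 + 29 = 33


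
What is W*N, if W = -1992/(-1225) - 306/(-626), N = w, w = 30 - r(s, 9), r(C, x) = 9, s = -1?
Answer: 2432763/54775 ≈ 44.414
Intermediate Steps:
w = 21 (w = 30 - 1*9 = 30 - 9 = 21)
N = 21
W = 810921/383425 (W = -1992*(-1/1225) - 306*(-1/626) = 1992/1225 + 153/313 = 810921/383425 ≈ 2.1149)
W*N = (810921/383425)*21 = 2432763/54775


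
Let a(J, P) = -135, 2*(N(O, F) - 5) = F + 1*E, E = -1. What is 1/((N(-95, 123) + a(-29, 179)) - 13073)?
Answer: -1/13142 ≈ -7.6092e-5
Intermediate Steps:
N(O, F) = 9/2 + F/2 (N(O, F) = 5 + (F + 1*(-1))/2 = 5 + (F - 1)/2 = 5 + (-1 + F)/2 = 5 + (-½ + F/2) = 9/2 + F/2)
1/((N(-95, 123) + a(-29, 179)) - 13073) = 1/(((9/2 + (½)*123) - 135) - 13073) = 1/(((9/2 + 123/2) - 135) - 13073) = 1/((66 - 135) - 13073) = 1/(-69 - 13073) = 1/(-13142) = -1/13142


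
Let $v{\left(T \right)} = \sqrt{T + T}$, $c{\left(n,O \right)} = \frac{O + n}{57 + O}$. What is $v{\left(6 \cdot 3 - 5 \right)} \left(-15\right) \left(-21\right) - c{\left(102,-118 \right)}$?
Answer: $- \frac{16}{61} + 315 \sqrt{26} \approx 1605.9$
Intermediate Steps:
$c{\left(n,O \right)} = \frac{O + n}{57 + O}$
$v{\left(T \right)} = \sqrt{2} \sqrt{T}$ ($v{\left(T \right)} = \sqrt{2 T} = \sqrt{2} \sqrt{T}$)
$v{\left(6 \cdot 3 - 5 \right)} \left(-15\right) \left(-21\right) - c{\left(102,-118 \right)} = \sqrt{2} \sqrt{6 \cdot 3 - 5} \left(-15\right) \left(-21\right) - \frac{-118 + 102}{57 - 118} = \sqrt{2} \sqrt{18 - 5} \left(-15\right) \left(-21\right) - \frac{1}{-61} \left(-16\right) = \sqrt{2} \sqrt{13} \left(-15\right) \left(-21\right) - \left(- \frac{1}{61}\right) \left(-16\right) = \sqrt{26} \left(-15\right) \left(-21\right) - \frac{16}{61} = - 15 \sqrt{26} \left(-21\right) - \frac{16}{61} = 315 \sqrt{26} - \frac{16}{61} = - \frac{16}{61} + 315 \sqrt{26}$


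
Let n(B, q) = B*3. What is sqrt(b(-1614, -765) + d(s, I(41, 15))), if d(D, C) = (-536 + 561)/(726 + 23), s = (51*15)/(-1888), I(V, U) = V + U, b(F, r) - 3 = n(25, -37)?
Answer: sqrt(43776803)/749 ≈ 8.8336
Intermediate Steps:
n(B, q) = 3*B
b(F, r) = 78 (b(F, r) = 3 + 3*25 = 3 + 75 = 78)
I(V, U) = U + V
s = -765/1888 (s = 765*(-1/1888) = -765/1888 ≈ -0.40519)
d(D, C) = 25/749
sqrt(b(-1614, -765) + d(s, I(41, 15))) = sqrt(78 + 25/749) = sqrt(58447/749) = sqrt(43776803)/749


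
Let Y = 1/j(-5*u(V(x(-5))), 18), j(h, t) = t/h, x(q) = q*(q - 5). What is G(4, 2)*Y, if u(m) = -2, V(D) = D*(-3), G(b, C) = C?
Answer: 10/9 ≈ 1.1111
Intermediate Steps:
x(q) = q*(-5 + q)
V(D) = -3*D
Y = 5/9 (Y = 1/(18/((-5*(-2)))) = 1/(18/10) = 1/(18*(⅒)) = 1/(9/5) = 5/9 ≈ 0.55556)
G(4, 2)*Y = 2*(5/9) = 10/9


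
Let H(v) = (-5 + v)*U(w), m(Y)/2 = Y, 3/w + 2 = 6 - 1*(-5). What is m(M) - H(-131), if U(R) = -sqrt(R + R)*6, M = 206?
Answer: 412 - 272*sqrt(6) ≈ -254.26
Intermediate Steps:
w = 1/3 (w = 3/(-2 + (6 - 1*(-5))) = 3/(-2 + (6 + 5)) = 3/(-2 + 11) = 3/9 = 3*(1/9) = 1/3 ≈ 0.33333)
U(R) = -6*sqrt(2)*sqrt(R) (U(R) = -sqrt(2*R)*6 = -sqrt(2)*sqrt(R)*6 = -6*sqrt(2)*sqrt(R))
m(Y) = 2*Y
H(v) = -2*sqrt(6)*(-5 + v) (H(v) = (-5 + v)*(-6*sqrt(2)*sqrt(1/3)) = (-5 + v)*(-6*sqrt(2)*sqrt(3)/3) = (-5 + v)*(-2*sqrt(6)) = -2*sqrt(6)*(-5 + v))
m(M) - H(-131) = 2*206 - 2*sqrt(6)*(5 - 1*(-131)) = 412 - 2*sqrt(6)*(5 + 131) = 412 - 2*sqrt(6)*136 = 412 - 272*sqrt(6)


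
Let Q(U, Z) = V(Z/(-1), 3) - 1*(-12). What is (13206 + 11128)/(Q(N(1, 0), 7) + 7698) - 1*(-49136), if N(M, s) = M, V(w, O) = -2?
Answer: 189382311/3854 ≈ 49139.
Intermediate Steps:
Q(U, Z) = 10 (Q(U, Z) = -2 - 1*(-12) = -2 + 12 = 10)
(13206 + 11128)/(Q(N(1, 0), 7) + 7698) - 1*(-49136) = (13206 + 11128)/(10 + 7698) - 1*(-49136) = 24334/7708 + 49136 = 24334*(1/7708) + 49136 = 12167/3854 + 49136 = 189382311/3854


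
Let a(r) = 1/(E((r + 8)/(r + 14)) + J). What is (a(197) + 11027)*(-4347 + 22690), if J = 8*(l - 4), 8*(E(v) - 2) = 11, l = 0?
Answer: 46319285025/229 ≈ 2.0227e+8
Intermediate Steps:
E(v) = 27/8 (E(v) = 2 + (⅛)*11 = 2 + 11/8 = 27/8)
J = -32 (J = 8*(0 - 4) = 8*(-4) = -32)
a(r) = -8/229 (a(r) = 1/(27/8 - 32) = 1/(-229/8) = -8/229)
(a(197) + 11027)*(-4347 + 22690) = (-8/229 + 11027)*(-4347 + 22690) = (2525175/229)*18343 = 46319285025/229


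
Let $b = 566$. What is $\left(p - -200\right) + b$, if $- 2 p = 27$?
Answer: $\frac{1505}{2} \approx 752.5$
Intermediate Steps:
$p = - \frac{27}{2}$ ($p = \left(- \frac{1}{2}\right) 27 = - \frac{27}{2} \approx -13.5$)
$\left(p - -200\right) + b = \left(- \frac{27}{2} - -200\right) + 566 = \left(- \frac{27}{2} + 200\right) + 566 = \frac{373}{2} + 566 = \frac{1505}{2}$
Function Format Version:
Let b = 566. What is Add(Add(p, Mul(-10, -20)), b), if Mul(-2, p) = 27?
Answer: Rational(1505, 2) ≈ 752.50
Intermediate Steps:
p = Rational(-27, 2) (p = Mul(Rational(-1, 2), 27) = Rational(-27, 2) ≈ -13.500)
Add(Add(p, Mul(-10, -20)), b) = Add(Add(Rational(-27, 2), Mul(-10, -20)), 566) = Add(Add(Rational(-27, 2), 200), 566) = Add(Rational(373, 2), 566) = Rational(1505, 2)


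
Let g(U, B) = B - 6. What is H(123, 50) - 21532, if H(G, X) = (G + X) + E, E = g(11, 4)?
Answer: -21361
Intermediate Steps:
g(U, B) = -6 + B
E = -2 (E = -6 + 4 = -2)
H(G, X) = -2 + G + X (H(G, X) = (G + X) - 2 = -2 + G + X)
H(123, 50) - 21532 = (-2 + 123 + 50) - 21532 = 171 - 21532 = -21361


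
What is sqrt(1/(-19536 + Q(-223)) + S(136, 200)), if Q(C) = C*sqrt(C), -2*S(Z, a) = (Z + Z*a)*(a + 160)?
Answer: sqrt(-4920480 + 1/(-19536 - 223*I*sqrt(223))) ≈ 0.e-9 + 2218.2*I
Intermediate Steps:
S(Z, a) = -(160 + a)*(Z + Z*a)/2 (S(Z, a) = -(Z + Z*a)*(a + 160)/2 = -(Z + Z*a)*(160 + a)/2 = -(160 + a)*(Z + Z*a)/2)
Q(C) = C**(3/2)
sqrt(1/(-19536 + Q(-223)) + S(136, 200)) = sqrt(1/(-19536 + (-223)**(3/2)) - 1/2*136*(160 + 200**2 + 161*200)) = sqrt(1/(-19536 - 223*I*sqrt(223)) - 1/2*136*(160 + 40000 + 32200)) = sqrt(1/(-19536 - 223*I*sqrt(223)) - 1/2*136*72360) = sqrt(1/(-19536 - 223*I*sqrt(223)) - 4920480) = sqrt(-4920480 + 1/(-19536 - 223*I*sqrt(223)))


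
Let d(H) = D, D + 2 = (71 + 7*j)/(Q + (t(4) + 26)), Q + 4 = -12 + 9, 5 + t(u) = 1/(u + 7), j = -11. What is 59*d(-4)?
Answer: -22184/155 ≈ -143.12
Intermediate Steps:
t(u) = -5 + 1/(7 + u) (t(u) = -5 + 1/(u + 7) = -5 + 1/(7 + u))
Q = -7 (Q = -4 + (-12 + 9) = -4 - 3 = -7)
D = -376/155 (D = -2 + (71 + 7*(-11))/(-7 + ((-34 - 5*4)/(7 + 4) + 26)) = -2 + (71 - 77)/(-7 + ((-34 - 20)/11 + 26)) = -2 - 6/(-7 + ((1/11)*(-54) + 26)) = -2 - 6/(-7 + (-54/11 + 26)) = -2 - 6/(-7 + 232/11) = -2 - 6/155/11 = -2 - 6*11/155 = -2 - 66/155 = -376/155 ≈ -2.4258)
d(H) = -376/155
59*d(-4) = 59*(-376/155) = -22184/155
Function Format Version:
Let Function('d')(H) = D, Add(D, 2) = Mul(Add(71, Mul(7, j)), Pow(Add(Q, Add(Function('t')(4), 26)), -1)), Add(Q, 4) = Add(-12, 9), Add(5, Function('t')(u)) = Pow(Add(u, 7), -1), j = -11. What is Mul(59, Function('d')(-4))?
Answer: Rational(-22184, 155) ≈ -143.12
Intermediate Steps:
Function('t')(u) = Add(-5, Pow(Add(7, u), -1)) (Function('t')(u) = Add(-5, Pow(Add(u, 7), -1)) = Add(-5, Pow(Add(7, u), -1)))
Q = -7 (Q = Add(-4, Add(-12, 9)) = Add(-4, -3) = -7)
D = Rational(-376, 155) (D = Add(-2, Mul(Add(71, Mul(7, -11)), Pow(Add(-7, Add(Mul(Pow(Add(7, 4), -1), Add(-34, Mul(-5, 4))), 26)), -1))) = Add(-2, Mul(Add(71, -77), Pow(Add(-7, Add(Mul(Pow(11, -1), Add(-34, -20)), 26)), -1))) = Add(-2, Mul(-6, Pow(Add(-7, Add(Mul(Rational(1, 11), -54), 26)), -1))) = Add(-2, Mul(-6, Pow(Add(-7, Add(Rational(-54, 11), 26)), -1))) = Add(-2, Mul(-6, Pow(Add(-7, Rational(232, 11)), -1))) = Add(-2, Mul(-6, Pow(Rational(155, 11), -1))) = Add(-2, Mul(-6, Rational(11, 155))) = Add(-2, Rational(-66, 155)) = Rational(-376, 155) ≈ -2.4258)
Function('d')(H) = Rational(-376, 155)
Mul(59, Function('d')(-4)) = Mul(59, Rational(-376, 155)) = Rational(-22184, 155)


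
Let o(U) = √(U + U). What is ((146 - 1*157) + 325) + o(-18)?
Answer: 314 + 6*I ≈ 314.0 + 6.0*I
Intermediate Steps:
o(U) = √2*√U (o(U) = √(2*U) = √2*√U)
((146 - 1*157) + 325) + o(-18) = ((146 - 1*157) + 325) + √2*√(-18) = ((146 - 157) + 325) + √2*(3*I*√2) = (-11 + 325) + 6*I = 314 + 6*I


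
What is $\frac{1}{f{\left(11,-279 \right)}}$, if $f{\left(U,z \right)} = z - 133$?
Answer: $- \frac{1}{412} \approx -0.0024272$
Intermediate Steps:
$f{\left(U,z \right)} = -133 + z$
$\frac{1}{f{\left(11,-279 \right)}} = \frac{1}{-133 - 279} = \frac{1}{-412} = - \frac{1}{412}$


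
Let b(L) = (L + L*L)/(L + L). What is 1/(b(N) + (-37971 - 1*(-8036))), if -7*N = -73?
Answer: -7/209505 ≈ -3.3412e-5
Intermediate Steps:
N = 73/7 (N = -⅐*(-73) = 73/7 ≈ 10.429)
b(L) = (L + L²)/(2*L) (b(L) = (L + L²)/((2*L)) = (L + L²)*(1/(2*L)) = (L + L²)/(2*L))
1/(b(N) + (-37971 - 1*(-8036))) = 1/((½ + (½)*(73/7)) + (-37971 - 1*(-8036))) = 1/((½ + 73/14) + (-37971 + 8036)) = 1/(40/7 - 29935) = 1/(-209505/7) = -7/209505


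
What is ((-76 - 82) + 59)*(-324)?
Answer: 32076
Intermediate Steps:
((-76 - 82) + 59)*(-324) = (-158 + 59)*(-324) = -99*(-324) = 32076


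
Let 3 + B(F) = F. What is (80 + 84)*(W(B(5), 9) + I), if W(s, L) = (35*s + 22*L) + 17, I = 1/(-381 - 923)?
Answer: 15237199/326 ≈ 46740.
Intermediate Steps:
B(F) = -3 + F
I = -1/1304 (I = 1/(-1304) = -1/1304 ≈ -0.00076687)
W(s, L) = 17 + 22*L + 35*s (W(s, L) = (22*L + 35*s) + 17 = 17 + 22*L + 35*s)
(80 + 84)*(W(B(5), 9) + I) = (80 + 84)*((17 + 22*9 + 35*(-3 + 5)) - 1/1304) = 164*((17 + 198 + 35*2) - 1/1304) = 164*((17 + 198 + 70) - 1/1304) = 164*(285 - 1/1304) = 164*(371639/1304) = 15237199/326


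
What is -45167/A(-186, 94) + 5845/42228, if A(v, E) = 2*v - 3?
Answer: 636501317/5278500 ≈ 120.58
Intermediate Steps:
A(v, E) = -3 + 2*v
-45167/A(-186, 94) + 5845/42228 = -45167/(-3 + 2*(-186)) + 5845/42228 = -45167/(-3 - 372) + 5845*(1/42228) = -45167/(-375) + 5845/42228 = -45167*(-1/375) + 5845/42228 = 45167/375 + 5845/42228 = 636501317/5278500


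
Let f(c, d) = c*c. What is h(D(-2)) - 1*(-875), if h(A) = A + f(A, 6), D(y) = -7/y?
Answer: 3563/4 ≈ 890.75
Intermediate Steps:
f(c, d) = c²
h(A) = A + A²
h(D(-2)) - 1*(-875) = (-7/(-2))*(1 - 7/(-2)) - 1*(-875) = (-7*(-½))*(1 - 7*(-½)) + 875 = 7*(1 + 7/2)/2 + 875 = (7/2)*(9/2) + 875 = 63/4 + 875 = 3563/4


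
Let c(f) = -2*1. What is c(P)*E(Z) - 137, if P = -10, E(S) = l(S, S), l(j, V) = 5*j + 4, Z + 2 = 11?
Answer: -235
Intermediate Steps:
Z = 9 (Z = -2 + 11 = 9)
l(j, V) = 4 + 5*j
E(S) = 4 + 5*S
c(f) = -2
c(P)*E(Z) - 137 = -2*(4 + 5*9) - 137 = -2*(4 + 45) - 137 = -2*49 - 137 = -98 - 137 = -235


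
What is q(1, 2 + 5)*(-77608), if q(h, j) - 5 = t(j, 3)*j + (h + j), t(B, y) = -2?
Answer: 77608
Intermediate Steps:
q(h, j) = 5 + h - j (q(h, j) = 5 + (-2*j + (h + j)) = 5 + (h - j) = 5 + h - j)
q(1, 2 + 5)*(-77608) = (5 + 1 - (2 + 5))*(-77608) = (5 + 1 - 1*7)*(-77608) = (5 + 1 - 7)*(-77608) = -1*(-77608) = 77608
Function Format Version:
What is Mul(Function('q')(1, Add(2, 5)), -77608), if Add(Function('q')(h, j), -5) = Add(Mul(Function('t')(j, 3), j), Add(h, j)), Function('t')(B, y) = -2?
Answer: 77608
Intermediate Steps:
Function('q')(h, j) = Add(5, h, Mul(-1, j)) (Function('q')(h, j) = Add(5, Add(Mul(-2, j), Add(h, j))) = Add(5, Add(h, Mul(-1, j))) = Add(5, h, Mul(-1, j)))
Mul(Function('q')(1, Add(2, 5)), -77608) = Mul(Add(5, 1, Mul(-1, Add(2, 5))), -77608) = Mul(Add(5, 1, Mul(-1, 7)), -77608) = Mul(Add(5, 1, -7), -77608) = Mul(-1, -77608) = 77608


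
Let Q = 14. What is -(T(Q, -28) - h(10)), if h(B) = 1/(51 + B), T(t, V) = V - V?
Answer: 1/61 ≈ 0.016393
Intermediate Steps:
T(t, V) = 0
-(T(Q, -28) - h(10)) = -(0 - 1/(51 + 10)) = -(0 - 1/61) = -1*(-1/61) = 1/61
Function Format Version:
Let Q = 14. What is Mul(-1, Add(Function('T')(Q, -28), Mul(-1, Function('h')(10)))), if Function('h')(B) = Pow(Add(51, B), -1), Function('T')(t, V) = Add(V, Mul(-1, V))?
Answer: Rational(1, 61) ≈ 0.016393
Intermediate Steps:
Function('T')(t, V) = 0
Mul(-1, Add(Function('T')(Q, -28), Mul(-1, Function('h')(10)))) = Mul(-1, Add(0, Mul(-1, Pow(Add(51, 10), -1)))) = Mul(-1, Add(0, Mul(-1, Pow(61, -1)))) = Mul(-1, Add(0, Mul(-1, Rational(1, 61)))) = Mul(-1, Add(0, Rational(-1, 61))) = Mul(-1, Rational(-1, 61)) = Rational(1, 61)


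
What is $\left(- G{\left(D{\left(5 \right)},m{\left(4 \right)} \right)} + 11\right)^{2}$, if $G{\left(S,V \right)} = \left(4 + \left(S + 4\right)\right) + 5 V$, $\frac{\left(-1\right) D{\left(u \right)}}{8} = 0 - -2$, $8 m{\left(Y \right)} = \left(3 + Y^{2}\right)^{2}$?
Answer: $\frac{2732409}{64} \approx 42694.0$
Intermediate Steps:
$m{\left(Y \right)} = \frac{\left(3 + Y^{2}\right)^{2}}{8}$
$D{\left(u \right)} = -16$ ($D{\left(u \right)} = - 8 \left(0 - -2\right) = - 8 \left(0 + 2\right) = \left(-8\right) 2 = -16$)
$G{\left(S,V \right)} = 8 + S + 5 V$ ($G{\left(S,V \right)} = \left(4 + \left(4 + S\right)\right) + 5 V = \left(8 + S\right) + 5 V = 8 + S + 5 V$)
$\left(- G{\left(D{\left(5 \right)},m{\left(4 \right)} \right)} + 11\right)^{2} = \left(- (8 - 16 + 5 \frac{\left(3 + 4^{2}\right)^{2}}{8}) + 11\right)^{2} = \left(- (8 - 16 + 5 \frac{\left(3 + 16\right)^{2}}{8}) + 11\right)^{2} = \left(- (8 - 16 + 5 \frac{19^{2}}{8}) + 11\right)^{2} = \left(- (8 - 16 + 5 \cdot \frac{1}{8} \cdot 361) + 11\right)^{2} = \left(- (8 - 16 + 5 \cdot \frac{361}{8}) + 11\right)^{2} = \left(- (8 - 16 + \frac{1805}{8}) + 11\right)^{2} = \left(\left(-1\right) \frac{1741}{8} + 11\right)^{2} = \left(- \frac{1741}{8} + 11\right)^{2} = \left(- \frac{1653}{8}\right)^{2} = \frac{2732409}{64}$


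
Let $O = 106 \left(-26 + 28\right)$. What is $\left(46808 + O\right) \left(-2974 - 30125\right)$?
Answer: $-1556314980$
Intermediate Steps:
$O = 212$ ($O = 106 \cdot 2 = 212$)
$\left(46808 + O\right) \left(-2974 - 30125\right) = \left(46808 + 212\right) \left(-2974 - 30125\right) = 47020 \left(-2974 - 30125\right) = 47020 \left(-33099\right) = -1556314980$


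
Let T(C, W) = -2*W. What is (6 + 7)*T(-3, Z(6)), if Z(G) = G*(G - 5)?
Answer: -156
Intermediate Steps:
Z(G) = G*(-5 + G)
(6 + 7)*T(-3, Z(6)) = (6 + 7)*(-12*(-5 + 6)) = 13*(-12) = -156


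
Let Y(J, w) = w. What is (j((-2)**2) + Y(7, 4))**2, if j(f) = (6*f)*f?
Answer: 10000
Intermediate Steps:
j(f) = 6*f**2
(j((-2)**2) + Y(7, 4))**2 = (6*((-2)**2)**2 + 4)**2 = (6*4**2 + 4)**2 = (6*16 + 4)**2 = (96 + 4)**2 = 100**2 = 10000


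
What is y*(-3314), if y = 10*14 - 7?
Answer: -440762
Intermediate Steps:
y = 133 (y = 140 - 7 = 133)
y*(-3314) = 133*(-3314) = -440762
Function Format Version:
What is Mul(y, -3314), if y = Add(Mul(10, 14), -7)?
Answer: -440762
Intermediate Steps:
y = 133 (y = Add(140, -7) = 133)
Mul(y, -3314) = Mul(133, -3314) = -440762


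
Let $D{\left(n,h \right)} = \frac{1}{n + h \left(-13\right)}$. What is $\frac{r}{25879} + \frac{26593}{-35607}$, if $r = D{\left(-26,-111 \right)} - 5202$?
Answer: $- \frac{7323356470}{7726201329} \approx -0.94786$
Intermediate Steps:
$D{\left(n,h \right)} = \frac{1}{n - 13 h}$
$r = - \frac{7371233}{1417}$ ($r = - \frac{1}{\left(-1\right) \left(-26\right) + 13 \left(-111\right)} - 5202 = - \frac{1}{26 - 1443} - 5202 = - \frac{1}{-1417} - 5202 = \left(-1\right) \left(- \frac{1}{1417}\right) - 5202 = \frac{1}{1417} - 5202 = - \frac{7371233}{1417} \approx -5202.0$)
$\frac{r}{25879} + \frac{26593}{-35607} = - \frac{7371233}{1417 \cdot 25879} + \frac{26593}{-35607} = \left(- \frac{7371233}{1417}\right) \frac{1}{25879} + 26593 \left(- \frac{1}{35607}\right) = - \frac{7371233}{36670543} - \frac{26593}{35607} = - \frac{7323356470}{7726201329}$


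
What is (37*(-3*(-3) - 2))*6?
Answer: 1554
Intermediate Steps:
(37*(-3*(-3) - 2))*6 = (37*(9 - 2))*6 = (37*7)*6 = 259*6 = 1554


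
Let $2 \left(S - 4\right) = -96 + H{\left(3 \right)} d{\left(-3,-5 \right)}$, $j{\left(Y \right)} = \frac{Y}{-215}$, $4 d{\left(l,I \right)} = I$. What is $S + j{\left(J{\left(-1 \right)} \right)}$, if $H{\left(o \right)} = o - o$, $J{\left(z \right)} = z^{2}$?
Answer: $- \frac{9461}{215} \approx -44.005$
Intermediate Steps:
$d{\left(l,I \right)} = \frac{I}{4}$
$H{\left(o \right)} = 0$
$j{\left(Y \right)} = - \frac{Y}{215}$ ($j{\left(Y \right)} = Y \left(- \frac{1}{215}\right) = - \frac{Y}{215}$)
$S = -44$ ($S = 4 + \frac{-96 + 0 \cdot \frac{1}{4} \left(-5\right)}{2} = 4 + \frac{-96 + 0 \left(- \frac{5}{4}\right)}{2} = 4 + \frac{-96 + 0}{2} = 4 + \frac{1}{2} \left(-96\right) = 4 - 48 = -44$)
$S + j{\left(J{\left(-1 \right)} \right)} = -44 - \frac{\left(-1\right)^{2}}{215} = -44 - \frac{1}{215} = - \frac{9461}{215}$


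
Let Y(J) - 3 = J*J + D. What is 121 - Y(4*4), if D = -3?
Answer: -135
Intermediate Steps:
Y(J) = J² (Y(J) = 3 + (J*J - 3) = 3 + (J² - 3) = 3 + (-3 + J²) = J²)
121 - Y(4*4) = 121 - (4*4)² = 121 - 1*16² = 121 - 1*256 = 121 - 256 = -135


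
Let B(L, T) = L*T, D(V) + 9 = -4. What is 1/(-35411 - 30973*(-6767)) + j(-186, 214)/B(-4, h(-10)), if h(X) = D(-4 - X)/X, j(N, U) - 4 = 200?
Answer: -229102469267/5839866864 ≈ -39.231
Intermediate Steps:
D(V) = -13 (D(V) = -9 - 4 = -13)
j(N, U) = 204 (j(N, U) = 4 + 200 = 204)
h(X) = -13/X
1/(-35411 - 30973*(-6767)) + j(-186, 214)/B(-4, h(-10)) = 1/(-35411 - 30973*(-6767)) + 204/((-(-52)/(-10))) = -1/6767/(-66384) + 204/((-(-52)*(-1)/10)) = -1/66384*(-1/6767) + 204/((-4*13/10)) = 1/449220528 + 204/(-26/5) = 1/449220528 + 204*(-5/26) = 1/449220528 - 510/13 = -229102469267/5839866864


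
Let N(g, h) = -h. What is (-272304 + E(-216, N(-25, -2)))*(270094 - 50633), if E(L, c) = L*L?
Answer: -49520935728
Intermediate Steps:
E(L, c) = L²
(-272304 + E(-216, N(-25, -2)))*(270094 - 50633) = (-272304 + (-216)²)*(270094 - 50633) = (-272304 + 46656)*219461 = -225648*219461 = -49520935728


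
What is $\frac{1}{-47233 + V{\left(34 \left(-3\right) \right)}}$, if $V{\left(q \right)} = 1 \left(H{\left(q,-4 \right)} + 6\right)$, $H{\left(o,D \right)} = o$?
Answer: $- \frac{1}{47329} \approx -2.1129 \cdot 10^{-5}$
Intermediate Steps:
$V{\left(q \right)} = 6 + q$ ($V{\left(q \right)} = 1 \left(q + 6\right) = 1 \left(6 + q\right) = 6 + q$)
$\frac{1}{-47233 + V{\left(34 \left(-3\right) \right)}} = \frac{1}{-47233 + \left(6 + 34 \left(-3\right)\right)} = \frac{1}{-47233 + \left(6 - 102\right)} = \frac{1}{-47233 - 96} = \frac{1}{-47329} = - \frac{1}{47329}$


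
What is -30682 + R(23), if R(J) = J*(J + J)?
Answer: -29624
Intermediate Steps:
R(J) = 2*J**2 (R(J) = J*(2*J) = 2*J**2)
-30682 + R(23) = -30682 + 2*23**2 = -30682 + 2*529 = -30682 + 1058 = -29624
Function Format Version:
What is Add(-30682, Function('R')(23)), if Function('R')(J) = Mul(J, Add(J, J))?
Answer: -29624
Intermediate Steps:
Function('R')(J) = Mul(2, Pow(J, 2)) (Function('R')(J) = Mul(J, Mul(2, J)) = Mul(2, Pow(J, 2)))
Add(-30682, Function('R')(23)) = Add(-30682, Mul(2, Pow(23, 2))) = Add(-30682, Mul(2, 529)) = Add(-30682, 1058) = -29624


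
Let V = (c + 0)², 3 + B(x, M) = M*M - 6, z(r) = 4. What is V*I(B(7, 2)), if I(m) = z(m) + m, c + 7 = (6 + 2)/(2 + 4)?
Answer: -289/9 ≈ -32.111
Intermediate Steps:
c = -17/3 (c = -7 + (6 + 2)/(2 + 4) = -7 + 8/6 = -7 + 8*(⅙) = -7 + 4/3 = -17/3 ≈ -5.6667)
B(x, M) = -9 + M² (B(x, M) = -3 + (M*M - 6) = -3 + (M² - 6) = -3 + (-6 + M²) = -9 + M²)
I(m) = 4 + m
V = 289/9 (V = (-17/3 + 0)² = (-17/3)² = 289/9 ≈ 32.111)
V*I(B(7, 2)) = 289*(4 + (-9 + 2²))/9 = 289*(4 + (-9 + 4))/9 = 289*(4 - 5)/9 = (289/9)*(-1) = -289/9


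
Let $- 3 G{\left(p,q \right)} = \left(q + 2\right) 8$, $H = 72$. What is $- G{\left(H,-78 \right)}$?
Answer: $- \frac{608}{3} \approx -202.67$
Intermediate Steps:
$G{\left(p,q \right)} = - \frac{16}{3} - \frac{8 q}{3}$ ($G{\left(p,q \right)} = - \frac{\left(q + 2\right) 8}{3} = - \frac{\left(2 + q\right) 8}{3} = - \frac{16 + 8 q}{3} = - \frac{16}{3} - \frac{8 q}{3}$)
$- G{\left(H,-78 \right)} = - (- \frac{16}{3} - -208) = - (- \frac{16}{3} + 208) = \left(-1\right) \frac{608}{3} = - \frac{608}{3}$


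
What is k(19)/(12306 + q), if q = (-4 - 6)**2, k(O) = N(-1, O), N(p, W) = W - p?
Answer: 10/6203 ≈ 0.0016121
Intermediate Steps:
k(O) = 1 + O (k(O) = O - 1*(-1) = O + 1 = 1 + O)
q = 100 (q = (-10)**2 = 100)
k(19)/(12306 + q) = (1 + 19)/(12306 + 100) = 20/12406 = (1/12406)*20 = 10/6203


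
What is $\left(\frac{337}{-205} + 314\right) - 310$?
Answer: $\frac{483}{205} \approx 2.3561$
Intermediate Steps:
$\left(\frac{337}{-205} + 314\right) - 310 = \left(337 \left(- \frac{1}{205}\right) + 314\right) - 310 = \left(- \frac{337}{205} + 314\right) - 310 = \frac{64033}{205} - 310 = \frac{483}{205}$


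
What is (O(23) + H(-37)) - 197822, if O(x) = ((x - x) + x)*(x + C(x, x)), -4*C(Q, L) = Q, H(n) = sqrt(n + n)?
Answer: -789701/4 + I*sqrt(74) ≈ -1.9743e+5 + 8.6023*I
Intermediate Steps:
H(n) = sqrt(2)*sqrt(n) (H(n) = sqrt(2*n) = sqrt(2)*sqrt(n))
C(Q, L) = -Q/4
O(x) = 3*x**2/4 (O(x) = ((x - x) + x)*(x - x/4) = (0 + x)*(3*x/4) = x*(3*x/4) = 3*x**2/4)
(O(23) + H(-37)) - 197822 = ((3/4)*23**2 + sqrt(2)*sqrt(-37)) - 197822 = ((3/4)*529 + sqrt(2)*(I*sqrt(37))) - 197822 = (1587/4 + I*sqrt(74)) - 197822 = -789701/4 + I*sqrt(74)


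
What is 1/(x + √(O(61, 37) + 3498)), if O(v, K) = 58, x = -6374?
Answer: -3187/20312160 - √889/20312160 ≈ -0.00015837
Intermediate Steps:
1/(x + √(O(61, 37) + 3498)) = 1/(-6374 + √(58 + 3498)) = 1/(-6374 + √3556) = 1/(-6374 + 2*√889)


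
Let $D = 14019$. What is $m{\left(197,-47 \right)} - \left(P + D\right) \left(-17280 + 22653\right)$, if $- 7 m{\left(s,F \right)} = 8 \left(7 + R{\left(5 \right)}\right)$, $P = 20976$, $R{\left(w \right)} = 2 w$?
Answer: $- \frac{1316197081}{7} \approx -1.8803 \cdot 10^{8}$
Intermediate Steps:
$m{\left(s,F \right)} = - \frac{136}{7}$ ($m{\left(s,F \right)} = - \frac{8 \left(7 + 2 \cdot 5\right)}{7} = - \frac{8 \left(7 + 10\right)}{7} = - \frac{8 \cdot 17}{7} = \left(- \frac{1}{7}\right) 136 = - \frac{136}{7}$)
$m{\left(197,-47 \right)} - \left(P + D\right) \left(-17280 + 22653\right) = - \frac{136}{7} - \left(20976 + 14019\right) \left(-17280 + 22653\right) = - \frac{136}{7} - 34995 \cdot 5373 = - \frac{136}{7} - 188028135 = - \frac{1316197081}{7}$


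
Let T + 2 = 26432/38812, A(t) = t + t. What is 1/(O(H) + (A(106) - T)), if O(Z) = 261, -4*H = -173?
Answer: 9703/4602317 ≈ 0.0021083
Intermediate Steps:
H = 173/4 (H = -1/4*(-173) = 173/4 ≈ 43.250)
A(t) = 2*t
T = -12798/9703 (T = -2 + 26432/38812 = -2 + 26432*(1/38812) = -2 + 6608/9703 = -12798/9703 ≈ -1.3190)
1/(O(H) + (A(106) - T)) = 1/(261 + (2*106 - 1*(-12798/9703))) = 1/(261 + (212 + 12798/9703)) = 1/(261 + 2069834/9703) = 1/(4602317/9703) = 9703/4602317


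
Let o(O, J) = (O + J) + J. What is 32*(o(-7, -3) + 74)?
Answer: 1952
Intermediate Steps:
o(O, J) = O + 2*J (o(O, J) = (J + O) + J = O + 2*J)
32*(o(-7, -3) + 74) = 32*((-7 + 2*(-3)) + 74) = 32*((-7 - 6) + 74) = 32*(-13 + 74) = 32*61 = 1952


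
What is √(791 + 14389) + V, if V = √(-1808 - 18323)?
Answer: 2*√3795 + I*√20131 ≈ 123.21 + 141.88*I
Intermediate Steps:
V = I*√20131 (V = √(-20131) = I*√20131 ≈ 141.88*I)
√(791 + 14389) + V = √(791 + 14389) + I*√20131 = √15180 + I*√20131 = 2*√3795 + I*√20131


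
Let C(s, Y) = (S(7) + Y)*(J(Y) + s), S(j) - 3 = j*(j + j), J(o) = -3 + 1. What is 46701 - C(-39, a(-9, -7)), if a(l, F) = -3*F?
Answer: 51703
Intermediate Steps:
J(o) = -2
S(j) = 3 + 2*j² (S(j) = 3 + j*(j + j) = 3 + j*(2*j) = 3 + 2*j²)
C(s, Y) = (-2 + s)*(101 + Y) (C(s, Y) = ((3 + 2*7²) + Y)*(-2 + s) = ((3 + 2*49) + Y)*(-2 + s) = ((3 + 98) + Y)*(-2 + s) = (101 + Y)*(-2 + s) = (-2 + s)*(101 + Y))
46701 - C(-39, a(-9, -7)) = 46701 - (-202 - (-6)*(-7) + 101*(-39) - 3*(-7)*(-39)) = 46701 - (-202 - 2*21 - 3939 + 21*(-39)) = 46701 - (-202 - 42 - 3939 - 819) = 46701 - 1*(-5002) = 46701 + 5002 = 51703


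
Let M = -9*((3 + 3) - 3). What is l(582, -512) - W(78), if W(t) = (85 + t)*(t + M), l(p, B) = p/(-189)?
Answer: -523913/63 ≈ -8316.1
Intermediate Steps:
M = -27 (M = -9*(6 - 3) = -9*3 = -27)
l(p, B) = -p/189 (l(p, B) = p*(-1/189) = -p/189)
W(t) = (-27 + t)*(85 + t) (W(t) = (85 + t)*(t - 27) = (85 + t)*(-27 + t) = (-27 + t)*(85 + t))
l(582, -512) - W(78) = -1/189*582 - (-2295 + 78² + 58*78) = -194/63 - (-2295 + 6084 + 4524) = -194/63 - 1*8313 = -194/63 - 8313 = -523913/63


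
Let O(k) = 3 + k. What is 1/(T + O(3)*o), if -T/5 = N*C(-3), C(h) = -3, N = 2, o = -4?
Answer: ⅙ ≈ 0.16667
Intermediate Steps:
T = 30 (T = -10*(-3) = -5*(-6) = 30)
1/(T + O(3)*o) = 1/(30 + (3 + 3)*(-4)) = 1/(30 + 6*(-4)) = 1/(30 - 24) = 1/6 = ⅙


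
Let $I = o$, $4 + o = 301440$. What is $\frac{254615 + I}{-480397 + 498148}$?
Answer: $\frac{556051}{17751} \approx 31.325$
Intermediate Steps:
$o = 301436$ ($o = -4 + 301440 = 301436$)
$I = 301436$
$\frac{254615 + I}{-480397 + 498148} = \frac{254615 + 301436}{-480397 + 498148} = \frac{556051}{17751}$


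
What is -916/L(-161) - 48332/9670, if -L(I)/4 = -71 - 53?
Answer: -4103799/599540 ≈ -6.8449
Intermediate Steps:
L(I) = 496 (L(I) = -4*(-71 - 53) = -4*(-124) = 496)
-916/L(-161) - 48332/9670 = -916/496 - 48332/9670 = -916*1/496 - 48332*1/9670 = -229/124 - 24166/4835 = -4103799/599540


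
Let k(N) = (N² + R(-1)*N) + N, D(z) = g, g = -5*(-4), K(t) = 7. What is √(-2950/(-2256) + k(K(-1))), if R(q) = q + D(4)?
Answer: √60536094/564 ≈ 13.795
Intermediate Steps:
g = 20
D(z) = 20
R(q) = 20 + q (R(q) = q + 20 = 20 + q)
k(N) = N² + 20*N (k(N) = (N² + (20 - 1)*N) + N = (N² + 19*N) + N = N² + 20*N)
√(-2950/(-2256) + k(K(-1))) = √(-2950/(-2256) + 7*(20 + 7)) = √(-2950*(-1/2256) + 7*27) = √(1475/1128 + 189) = √(214667/1128) = √60536094/564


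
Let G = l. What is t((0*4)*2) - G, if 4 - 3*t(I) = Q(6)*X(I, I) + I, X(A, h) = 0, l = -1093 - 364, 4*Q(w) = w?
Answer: 4375/3 ≈ 1458.3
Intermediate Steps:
Q(w) = w/4
l = -1457
G = -1457
t(I) = 4/3 - I/3 (t(I) = 4/3 - (((¼)*6)*0 + I)/3 = 4/3 - ((3/2)*0 + I)/3 = 4/3 - (0 + I)/3 = 4/3 - I/3)
t((0*4)*2) - G = (4/3 - 0*4*2/3) - 1*(-1457) = (4/3 - 0*2) + 1457 = (4/3 - ⅓*0) + 1457 = (4/3 + 0) + 1457 = 4/3 + 1457 = 4375/3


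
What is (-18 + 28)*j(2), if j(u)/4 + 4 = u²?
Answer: 0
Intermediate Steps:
j(u) = -16 + 4*u²
(-18 + 28)*j(2) = (-18 + 28)*(-16 + 4*2²) = 10*(-16 + 4*4) = 10*(-16 + 16) = 10*0 = 0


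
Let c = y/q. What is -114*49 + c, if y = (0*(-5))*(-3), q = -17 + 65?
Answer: -5586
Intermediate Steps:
q = 48
y = 0 (y = 0*(-3) = 0)
c = 0 (c = 0/48 = 0*(1/48) = 0)
-114*49 + c = -114*49 + 0 = -5586 + 0 = -5586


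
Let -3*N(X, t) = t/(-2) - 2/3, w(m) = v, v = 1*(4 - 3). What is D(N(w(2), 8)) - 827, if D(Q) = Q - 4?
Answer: -7465/9 ≈ -829.44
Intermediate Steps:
v = 1 (v = 1*1 = 1)
w(m) = 1
N(X, t) = 2/9 + t/6 (N(X, t) = -(t/(-2) - 2/3)/3 = -(t*(-1/2) - 2*1/3)/3 = -(-t/2 - 2/3)/3 = -(-2/3 - t/2)/3 = 2/9 + t/6)
D(Q) = -4 + Q
D(N(w(2), 8)) - 827 = (-4 + (2/9 + (1/6)*8)) - 827 = (-4 + (2/9 + 4/3)) - 827 = (-4 + 14/9) - 827 = -22/9 - 827 = -7465/9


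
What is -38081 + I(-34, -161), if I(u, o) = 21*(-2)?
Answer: -38123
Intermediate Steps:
I(u, o) = -42
-38081 + I(-34, -161) = -38081 - 42 = -38123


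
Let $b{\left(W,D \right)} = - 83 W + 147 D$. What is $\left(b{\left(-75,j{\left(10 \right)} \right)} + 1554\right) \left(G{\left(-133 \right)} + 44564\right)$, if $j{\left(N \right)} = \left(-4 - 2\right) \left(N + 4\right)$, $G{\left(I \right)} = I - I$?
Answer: $-203612916$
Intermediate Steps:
$G{\left(I \right)} = 0$
$j{\left(N \right)} = -24 - 6 N$ ($j{\left(N \right)} = - 6 \left(4 + N\right) = -24 - 6 N$)
$\left(b{\left(-75,j{\left(10 \right)} \right)} + 1554\right) \left(G{\left(-133 \right)} + 44564\right) = \left(\left(\left(-83\right) \left(-75\right) + 147 \left(-24 - 60\right)\right) + 1554\right) \left(0 + 44564\right) = \left(\left(6225 + 147 \left(-24 - 60\right)\right) + 1554\right) 44564 = \left(\left(6225 + 147 \left(-84\right)\right) + 1554\right) 44564 = \left(\left(6225 - 12348\right) + 1554\right) 44564 = \left(-6123 + 1554\right) 44564 = \left(-4569\right) 44564 = -203612916$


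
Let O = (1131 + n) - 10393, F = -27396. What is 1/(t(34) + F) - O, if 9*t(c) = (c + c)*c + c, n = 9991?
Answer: -59344977/81406 ≈ -729.00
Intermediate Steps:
t(c) = c/9 + 2*c²/9 (t(c) = ((c + c)*c + c)/9 = ((2*c)*c + c)/9 = (2*c² + c)/9 = (c + 2*c²)/9 = c/9 + 2*c²/9)
O = 729 (O = (1131 + 9991) - 10393 = 11122 - 10393 = 729)
1/(t(34) + F) - O = 1/((⅑)*34*(1 + 2*34) - 27396) - 1*729 = 1/((⅑)*34*(1 + 68) - 27396) - 729 = 1/((⅑)*34*69 - 27396) - 729 = 1/(782/3 - 27396) - 729 = 1/(-81406/3) - 729 = -3/81406 - 729 = -59344977/81406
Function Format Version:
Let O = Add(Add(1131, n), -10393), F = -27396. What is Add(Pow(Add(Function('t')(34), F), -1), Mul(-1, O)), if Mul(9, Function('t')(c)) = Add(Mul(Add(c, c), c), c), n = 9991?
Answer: Rational(-59344977, 81406) ≈ -729.00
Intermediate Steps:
Function('t')(c) = Add(Mul(Rational(1, 9), c), Mul(Rational(2, 9), Pow(c, 2))) (Function('t')(c) = Mul(Rational(1, 9), Add(Mul(Add(c, c), c), c)) = Mul(Rational(1, 9), Add(Mul(Mul(2, c), c), c)) = Mul(Rational(1, 9), Add(Mul(2, Pow(c, 2)), c)) = Mul(Rational(1, 9), Add(c, Mul(2, Pow(c, 2)))) = Add(Mul(Rational(1, 9), c), Mul(Rational(2, 9), Pow(c, 2))))
O = 729 (O = Add(Add(1131, 9991), -10393) = Add(11122, -10393) = 729)
Add(Pow(Add(Function('t')(34), F), -1), Mul(-1, O)) = Add(Pow(Add(Mul(Rational(1, 9), 34, Add(1, Mul(2, 34))), -27396), -1), Mul(-1, 729)) = Add(Pow(Add(Mul(Rational(1, 9), 34, Add(1, 68)), -27396), -1), -729) = Add(Pow(Add(Mul(Rational(1, 9), 34, 69), -27396), -1), -729) = Add(Pow(Add(Rational(782, 3), -27396), -1), -729) = Add(Pow(Rational(-81406, 3), -1), -729) = Add(Rational(-3, 81406), -729) = Rational(-59344977, 81406)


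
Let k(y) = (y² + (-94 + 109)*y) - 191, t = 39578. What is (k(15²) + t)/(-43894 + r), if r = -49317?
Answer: -93387/93211 ≈ -1.0019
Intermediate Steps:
k(y) = -191 + y² + 15*y (k(y) = (y² + 15*y) - 191 = -191 + y² + 15*y)
(k(15²) + t)/(-43894 + r) = ((-191 + (15²)² + 15*15²) + 39578)/(-43894 - 49317) = ((-191 + 225² + 15*225) + 39578)/(-93211) = ((-191 + 50625 + 3375) + 39578)*(-1/93211) = (53809 + 39578)*(-1/93211) = 93387*(-1/93211) = -93387/93211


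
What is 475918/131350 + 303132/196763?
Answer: 66729720817/12922410025 ≈ 5.1639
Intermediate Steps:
475918/131350 + 303132/196763 = 475918*(1/131350) + 303132*(1/196763) = 237959/65675 + 303132/196763 = 66729720817/12922410025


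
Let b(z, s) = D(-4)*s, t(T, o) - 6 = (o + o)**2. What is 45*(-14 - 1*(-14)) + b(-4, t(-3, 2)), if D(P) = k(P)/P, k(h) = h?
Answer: 22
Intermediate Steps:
t(T, o) = 6 + 4*o**2 (t(T, o) = 6 + (o + o)**2 = 6 + (2*o)**2 = 6 + 4*o**2)
D(P) = 1 (D(P) = P/P = 1)
b(z, s) = s (b(z, s) = 1*s = s)
45*(-14 - 1*(-14)) + b(-4, t(-3, 2)) = 45*(-14 - 1*(-14)) + (6 + 4*2**2) = 45*(-14 + 14) + (6 + 4*4) = 45*0 + (6 + 16) = 0 + 22 = 22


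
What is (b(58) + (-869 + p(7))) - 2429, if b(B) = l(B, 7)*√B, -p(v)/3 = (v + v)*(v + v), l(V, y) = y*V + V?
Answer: -3886 + 464*√58 ≈ -352.28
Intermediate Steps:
l(V, y) = V + V*y (l(V, y) = V*y + V = V + V*y)
p(v) = -12*v² (p(v) = -3*(v + v)*(v + v) = -3*2*v*2*v = -12*v²)
b(B) = 8*B^(3/2) (b(B) = (B*(1 + 7))*√B = (B*8)*√B = (8*B)*√B = 8*B^(3/2))
(b(58) + (-869 + p(7))) - 2429 = (8*58^(3/2) + (-869 - 12*7²)) - 2429 = (8*(58*√58) + (-869 - 12*49)) - 2429 = (464*√58 + (-869 - 588)) - 2429 = (464*√58 - 1457) - 2429 = (-1457 + 464*√58) - 2429 = -3886 + 464*√58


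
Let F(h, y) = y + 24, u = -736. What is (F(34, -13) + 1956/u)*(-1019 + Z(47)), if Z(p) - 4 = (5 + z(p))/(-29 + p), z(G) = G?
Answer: -13982315/1656 ≈ -8443.4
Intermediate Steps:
F(h, y) = 24 + y
Z(p) = 4 + (5 + p)/(-29 + p)
(F(34, -13) + 1956/u)*(-1019 + Z(47)) = ((24 - 13) + 1956/(-736))*(-1019 + (-111 + 5*47)/(-29 + 47)) = (11 + 1956*(-1/736))*(-1019 + (-111 + 235)/18) = (11 - 489/184)*(-1019 + (1/18)*124) = 1535*(-1019 + 62/9)/184 = (1535/184)*(-9109/9) = -13982315/1656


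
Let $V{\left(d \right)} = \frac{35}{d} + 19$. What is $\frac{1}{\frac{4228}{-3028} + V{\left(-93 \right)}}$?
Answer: $\frac{70401}{1212823} \approx 0.058047$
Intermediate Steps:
$V{\left(d \right)} = 19 + \frac{35}{d}$
$\frac{1}{\frac{4228}{-3028} + V{\left(-93 \right)}} = \frac{1}{\frac{4228}{-3028} + \left(19 + \frac{35}{-93}\right)} = \frac{1}{4228 \left(- \frac{1}{3028}\right) + \left(19 + 35 \left(- \frac{1}{93}\right)\right)} = \frac{1}{- \frac{1057}{757} + \left(19 - \frac{35}{93}\right)} = \frac{1}{- \frac{1057}{757} + \frac{1732}{93}} = \frac{1}{\frac{1212823}{70401}} = \frac{70401}{1212823}$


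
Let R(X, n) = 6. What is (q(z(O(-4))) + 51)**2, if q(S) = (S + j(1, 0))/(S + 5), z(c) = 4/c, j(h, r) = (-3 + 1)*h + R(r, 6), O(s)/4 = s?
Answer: 968256/361 ≈ 2682.1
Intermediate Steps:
O(s) = 4*s
j(h, r) = 6 - 2*h (j(h, r) = (-3 + 1)*h + 6 = -2*h + 6 = 6 - 2*h)
q(S) = (4 + S)/(5 + S) (q(S) = (S + (6 - 2*1))/(S + 5) = (S + (6 - 2))/(5 + S) = (S + 4)/(5 + S) = (4 + S)/(5 + S))
(q(z(O(-4))) + 51)**2 = ((4 + 4/((4*(-4))))/(5 + 4/((4*(-4)))) + 51)**2 = ((4 + 4/(-16))/(5 + 4/(-16)) + 51)**2 = ((4 + 4*(-1/16))/(5 + 4*(-1/16)) + 51)**2 = ((4 - 1/4)/(5 - 1/4) + 51)**2 = ((15/4)/(19/4) + 51)**2 = ((4/19)*(15/4) + 51)**2 = (15/19 + 51)**2 = (984/19)**2 = 968256/361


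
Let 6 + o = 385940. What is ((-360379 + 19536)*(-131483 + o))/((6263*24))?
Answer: -28909280731/50104 ≈ -5.7699e+5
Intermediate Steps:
o = 385934 (o = -6 + 385940 = 385934)
((-360379 + 19536)*(-131483 + o))/((6263*24)) = ((-360379 + 19536)*(-131483 + 385934))/((6263*24)) = -340843*254451/150312 = -86727842193*1/150312 = -28909280731/50104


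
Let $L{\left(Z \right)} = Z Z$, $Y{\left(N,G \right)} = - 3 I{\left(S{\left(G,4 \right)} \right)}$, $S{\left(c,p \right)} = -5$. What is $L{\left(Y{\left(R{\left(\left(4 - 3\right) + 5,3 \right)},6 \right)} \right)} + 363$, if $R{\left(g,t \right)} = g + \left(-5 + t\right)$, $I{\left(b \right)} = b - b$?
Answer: $363$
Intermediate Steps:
$I{\left(b \right)} = 0$
$R{\left(g,t \right)} = -5 + g + t$
$Y{\left(N,G \right)} = 0$ ($Y{\left(N,G \right)} = \left(-3\right) 0 = 0$)
$L{\left(Z \right)} = Z^{2}$
$L{\left(Y{\left(R{\left(\left(4 - 3\right) + 5,3 \right)},6 \right)} \right)} + 363 = 0^{2} + 363 = 0 + 363 = 363$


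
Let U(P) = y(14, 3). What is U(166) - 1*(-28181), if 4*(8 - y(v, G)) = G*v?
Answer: 56357/2 ≈ 28179.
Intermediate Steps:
y(v, G) = 8 - G*v/4
U(P) = -5/2 (U(P) = 8 - ¼*3*14 = 8 - 21/2 = -5/2)
U(166) - 1*(-28181) = -5/2 - 1*(-28181) = -5/2 + 28181 = 56357/2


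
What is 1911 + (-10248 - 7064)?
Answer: -15401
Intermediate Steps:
1911 + (-10248 - 7064) = 1911 - 17312 = -15401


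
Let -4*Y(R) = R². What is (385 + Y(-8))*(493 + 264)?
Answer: 279333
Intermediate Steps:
Y(R) = -R²/4
(385 + Y(-8))*(493 + 264) = (385 - ¼*(-8)²)*(493 + 264) = (385 - ¼*64)*757 = (385 - 16)*757 = 369*757 = 279333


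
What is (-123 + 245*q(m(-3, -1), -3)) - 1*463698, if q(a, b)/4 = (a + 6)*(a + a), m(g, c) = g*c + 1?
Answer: -385421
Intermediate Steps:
m(g, c) = 1 + c*g (m(g, c) = c*g + 1 = 1 + c*g)
q(a, b) = 8*a*(6 + a) (q(a, b) = 4*((a + 6)*(a + a)) = 4*((6 + a)*(2*a)) = 4*(2*a*(6 + a)) = 8*a*(6 + a))
(-123 + 245*q(m(-3, -1), -3)) - 1*463698 = (-123 + 245*(8*(1 - 1*(-3))*(6 + (1 - 1*(-3))))) - 1*463698 = (-123 + 245*(8*(1 + 3)*(6 + (1 + 3)))) - 463698 = (-123 + 245*(8*4*(6 + 4))) - 463698 = (-123 + 245*(8*4*10)) - 463698 = (-123 + 245*320) - 463698 = (-123 + 78400) - 463698 = 78277 - 463698 = -385421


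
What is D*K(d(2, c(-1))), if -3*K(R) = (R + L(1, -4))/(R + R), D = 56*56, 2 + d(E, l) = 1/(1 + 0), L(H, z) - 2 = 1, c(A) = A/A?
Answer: 3136/3 ≈ 1045.3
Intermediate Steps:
c(A) = 1
L(H, z) = 3 (L(H, z) = 2 + 1 = 3)
d(E, l) = -1 (d(E, l) = -2 + 1/(1 + 0) = -2 + 1/1 = -2 + 1 = -1)
D = 3136
K(R) = -(3 + R)/(6*R) (K(R) = -(R + 3)/(3*(R + R)) = -(3 + R)/(3*(2*R)) = -(3 + R)*1/(2*R)/3 = -(3 + R)/(6*R))
D*K(d(2, c(-1))) = 3136*((⅙)*(-3 - 1*(-1))/(-1)) = 3136*((⅙)*(-1)*(-3 + 1)) = 3136*((⅙)*(-1)*(-2)) = 3136*(⅓) = 3136/3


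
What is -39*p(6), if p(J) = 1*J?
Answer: -234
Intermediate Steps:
p(J) = J
-39*p(6) = -39*6 = -234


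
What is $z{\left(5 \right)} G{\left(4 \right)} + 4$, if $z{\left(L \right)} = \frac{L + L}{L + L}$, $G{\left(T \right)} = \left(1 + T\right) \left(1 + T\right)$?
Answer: $29$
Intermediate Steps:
$G{\left(T \right)} = \left(1 + T\right)^{2}$
$z{\left(L \right)} = 1$ ($z{\left(L \right)} = \frac{2 L}{2 L} = 2 L \frac{1}{2 L} = 1$)
$z{\left(5 \right)} G{\left(4 \right)} + 4 = 1 \left(1 + 4\right)^{2} + 4 = 1 \cdot 5^{2} + 4 = 1 \cdot 25 + 4 = 25 + 4 = 29$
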